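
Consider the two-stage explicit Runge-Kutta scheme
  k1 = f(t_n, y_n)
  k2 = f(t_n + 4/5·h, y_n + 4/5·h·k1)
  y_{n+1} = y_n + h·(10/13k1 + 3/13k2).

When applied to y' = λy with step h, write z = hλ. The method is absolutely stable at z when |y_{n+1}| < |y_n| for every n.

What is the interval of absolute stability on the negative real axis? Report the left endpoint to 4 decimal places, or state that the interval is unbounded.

z∈(-5.4167,0).

Test eqn y'=λy, z=hλ:
  k1=λy_n ⇒ h·k1=z·y_n;  k2=λ(1+4/5z)y_n ⇒ h·k2=z(1+4/5z)y_n
  y_{n+1}/y_n = 1 + 10/13z + 3/13z(1+4/5z) = 1 + z + 12/65z²
  Hence R(z) = 1 + z + 12/65z².

Boundary: |R(x)|=1, x<0.
x=-1.78: |R|=0.1951
R=1: x+12/65x²=0 ⇒ x=−65/12=-5.4167; min R=1−1/(4·12/65)=-0.3542>−1
Confirm numerically:
  x=-4.505: |R|=0.24177 <1
  x=-2.815: |R|=0.35207 <1
  x=-2.682: |R|=0.35404 <1
  x=-5.964: |R|=1.60264 >1
  x=-5.922: |R|=1.55248 >1
  x=-5.867: |R|=1.48777 >1
Interval (-5.4167, 0).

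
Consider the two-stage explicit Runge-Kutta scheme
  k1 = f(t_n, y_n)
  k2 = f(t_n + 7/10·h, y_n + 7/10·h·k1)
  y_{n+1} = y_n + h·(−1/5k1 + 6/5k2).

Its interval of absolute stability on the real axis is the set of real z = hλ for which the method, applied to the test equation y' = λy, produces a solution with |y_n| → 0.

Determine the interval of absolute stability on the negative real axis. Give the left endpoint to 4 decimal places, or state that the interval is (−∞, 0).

(-1.1905, 0).

With y'=λy (z=hλ):
  k1=λy_n ⇒ h·k1=z·y_n;  k2=λ(1+7/10z)y_n ⇒ h·k2=z(1+7/10z)y_n
  y_{n+1}/y_n = 1 − 1/5z + 6/5z(1+7/10z) = 1 + z + 21/25z²
  R(z) = 1 + z + 21/25z².

Need |R(x)|<1, x<0.
x=-0.5: |R|=0.7100
R=1: x+21/25x²=0 ⇒ x=−25/21=-1.1905; min R=1−1/(4·21/25)=0.7024>−1
Confirm numerically:
  x=-0.849: |R|=0.75647 <1
  x=-0.821: |R|=0.74519 <1
  x=-0.608: |R|=0.70252 <1
  x=-0.555: |R|=0.70374 <1
  x=-1.765: |R|=1.85179 >1
  x=-1.558: |R|=1.48099 >1
  x=-1.283: |R|=1.09971 >1
Interval (-1.1905, 0).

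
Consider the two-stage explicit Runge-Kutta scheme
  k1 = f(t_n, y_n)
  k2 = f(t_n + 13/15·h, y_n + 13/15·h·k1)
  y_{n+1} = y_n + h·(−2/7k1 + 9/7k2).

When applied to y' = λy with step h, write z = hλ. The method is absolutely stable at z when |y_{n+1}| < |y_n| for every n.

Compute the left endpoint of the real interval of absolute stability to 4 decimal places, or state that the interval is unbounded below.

z* = -0.8974.

Set f=λy, z=hλ:
  k1=λy_n ⇒ h·k1=z·y_n;  k2=λ(1+13/15z)y_n ⇒ h·k2=z(1+13/15z)y_n
  y_{n+1}/y_n = 1 − 2/7z + 9/7z(1+13/15z) = 1 + z + 39/35z²
  ⇒ R(z) = 1 + z + 39/35z².

Boundary: |R(x)|=1, x<0.
x=-0.9: |R|=1.0026
R=1: x+39/35x²=0 ⇒ x=−35/39=-0.8974; min R=1−1/(4·39/35)=0.7756>−1
Confirm numerically:
  x=-0.839: |R|=0.94537 <1
  x=-0.614: |R|=0.80608 <1
  x=-0.519: |R|=0.78115 <1
  x=-1.289: |R|=1.56241 >1
  x=-1.185: |R|=1.37971 >1
  x=-1.181: |R|=1.37316 >1
So |R|<1 on (-0.8974, 0).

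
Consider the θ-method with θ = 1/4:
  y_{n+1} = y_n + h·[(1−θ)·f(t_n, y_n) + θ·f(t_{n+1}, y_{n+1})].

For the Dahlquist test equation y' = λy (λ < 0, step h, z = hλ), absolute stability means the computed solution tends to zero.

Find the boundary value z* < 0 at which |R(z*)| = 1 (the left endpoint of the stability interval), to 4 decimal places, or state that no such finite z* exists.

z* = -4.0000.

Set f=λy, z=hλ:
  y_{n+1} = y_n + z·[3/4·y_n + 1/4·y_{n+1}] ⇒ (1 − 1/4z)y_{n+1} = (1 + 3/4z)y_n
  ⇒ R(z) = (1 + 3/4z)/(1 − 1/4z).

Boundary: |R(x)|=1, x<0.
x=-1.59: |R|=0.1377
R=−1: 1+3/4x = −1+1/4x ⇒ -1/2x=2 ⇒ x=2/(-1/2)=-4.0000
Confirm numerically:
  x=-3.251: |R|=0.79341 <1
  x=-2.832: |R|=0.65808 <1
  x=-1.628: |R|=0.15707 <1
  x=-4.470: |R|=1.11098 >1
  x=-4.327: |R|=1.07854 >1
  x=-4.120: |R|=1.02956 >1
Stable set (-4.0000, 0).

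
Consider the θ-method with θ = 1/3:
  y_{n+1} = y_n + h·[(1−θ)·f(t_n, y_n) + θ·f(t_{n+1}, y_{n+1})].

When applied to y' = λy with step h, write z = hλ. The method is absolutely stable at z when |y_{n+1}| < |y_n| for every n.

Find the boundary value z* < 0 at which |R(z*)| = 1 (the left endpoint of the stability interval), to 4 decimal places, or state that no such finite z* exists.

Set f=λy, z=hλ:
  y_{n+1} = y_n + z·[2/3·y_n + 1/3·y_{n+1}] ⇒ (1 − 1/3z)y_{n+1} = (1 + 2/3z)y_n
  so R(z) = (1 + 2/3z)/(1 − 1/3z).

Need |R(x)|<1, x<0.
x=-0.91: |R|=0.3018
R=−1: 1+2/3x = −1+1/3x ⇒ -1/3x=2 ⇒ x=2/(-1/3)=-6.0000
Confirm numerically:
  x=-5.465: |R|=0.93680 <1
  x=-4.269: |R|=0.76187 <1
  x=-3.681: |R|=0.65290 <1
  x=-6.277: |R|=1.02986 >1
  x=-6.157: |R|=1.01715 >1
  x=-6.118: |R|=1.01294 >1
Interval (-6.0000, 0).

left endpoint -6.0000.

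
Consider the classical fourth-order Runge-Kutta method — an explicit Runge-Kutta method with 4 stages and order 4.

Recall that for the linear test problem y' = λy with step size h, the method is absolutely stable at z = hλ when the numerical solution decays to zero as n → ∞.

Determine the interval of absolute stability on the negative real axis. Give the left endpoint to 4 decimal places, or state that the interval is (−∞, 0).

With y'=λy (z=hλ):
  order 4, 4-stage ⇒ R(z)=1+z+z^2/2+z^3/6+z^4/24
  (e.g. R(-0.52)=0.59481, |R|=0.59481)

Find x<0 with |R(x)|<1.
x=-0.52: |R|=0.5948
|R(-2.72)|=0.9059 |R(-1.18)|=0.3231 |R(-0.55)|=0.5773
Bisect:
  x_lo=-3.1586 |R|=1.7250  x_hi=-0.2959 |R|=0.7439
  mid=-1.72725 |R|=0.27646 →hi
  mid=-2.44292 |R|=0.59515 →hi
  mid=-2.80076 |R|=1.02357 →lo
  mid=-2.62184 |R|=0.78026 →hi
  mid=-2.71130 |R|=0.89406 →hi
  mid=-2.75603 |R|=0.95677 →hi
  mid=-2.77840 |R|=0.98965 →hi
  mid=-2.78958 |R|=1.00648 →lo
  mid=-2.78399 |R|=0.99803 →hi
  mid=-2.78678 |R|=1.00225 →lo
  ...
  [-2.78539,-2.78521] ⇒ x*=-2.7853
Stable set (-2.7853, 0).

z∈(-2.7853,0).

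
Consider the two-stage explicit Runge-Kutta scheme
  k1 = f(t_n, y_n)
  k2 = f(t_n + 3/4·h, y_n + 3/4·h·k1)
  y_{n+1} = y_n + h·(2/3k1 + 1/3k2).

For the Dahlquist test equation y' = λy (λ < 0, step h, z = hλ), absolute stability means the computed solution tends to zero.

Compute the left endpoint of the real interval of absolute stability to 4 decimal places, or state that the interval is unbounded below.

Set f=λy, z=hλ:
  k1=λy_n ⇒ h·k1=z·y_n;  k2=λ(1+3/4z)y_n ⇒ h·k2=z(1+3/4z)y_n
  y_{n+1}/y_n = 1 + 2/3z + 1/3z(1+3/4z) = 1 + z + 1/4z²
  Hence R(z) = 1 + z + 1/4z².

Boundary: |R(x)|=1, x<0.
x=-1.23: |R|=0.1482
R=1: x+1/4x²=0 ⇒ x=−4=-4.0000; min R=1−1/(4·1/4)=0.0000>−1
Confirm numerically:
  x=-2.509: |R|=0.06477 <1
  x=-1.939: |R|=0.00093 <1
  x=-1.646: |R|=0.03133 <1
  x=-4.374: |R|=1.40897 >1
  x=-4.096: |R|=1.09830 >1
  x=-4.062: |R|=1.06296 >1
Interval (-4.0000, 0).

z* = -4.0000.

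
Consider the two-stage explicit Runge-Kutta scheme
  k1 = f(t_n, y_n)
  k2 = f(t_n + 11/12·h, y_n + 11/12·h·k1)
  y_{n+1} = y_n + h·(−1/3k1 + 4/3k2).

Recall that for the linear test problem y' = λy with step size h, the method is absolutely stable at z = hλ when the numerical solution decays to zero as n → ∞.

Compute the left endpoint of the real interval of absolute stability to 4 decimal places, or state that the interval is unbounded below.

z* = -0.8182.

Test eqn y'=λy, z=hλ:
  k1=λy_n ⇒ h·k1=z·y_n;  k2=λ(1+11/12z)y_n ⇒ h·k2=z(1+11/12z)y_n
  y_{n+1}/y_n = 1 − 1/3z + 4/3z(1+11/12z) = 1 + z + 11/9z²
  so R(z) = 1 + z + 11/9z².

Boundary: |R(x)|=1, x<0.
x=-1.25: |R|=1.6597
R=1: x+11/9x²=0 ⇒ x=−9/11=-0.8182; min R=1−1/(4·11/9)=0.7955>−1
Confirm numerically:
  x=-0.633: |R|=0.85673 <1
  x=-0.575: |R|=0.82910 <1
  x=-0.345: |R|=0.80048 <1
  x=-0.341: |R|=0.80112 <1
  x=-1.158: |R|=1.48096 >1
  x=-0.963: |R|=1.17045 >1
  x=-0.914: |R|=1.10704 >1
Interval (-0.8182, 0).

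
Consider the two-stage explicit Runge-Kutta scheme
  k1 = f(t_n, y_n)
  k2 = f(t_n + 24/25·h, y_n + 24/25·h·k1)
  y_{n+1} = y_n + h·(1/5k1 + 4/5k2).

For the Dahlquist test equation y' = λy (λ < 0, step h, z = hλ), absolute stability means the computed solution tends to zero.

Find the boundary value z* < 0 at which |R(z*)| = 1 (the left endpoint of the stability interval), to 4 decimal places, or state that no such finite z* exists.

z* = -1.3021.

Test eqn y'=λy, z=hλ:
  k1=λy_n ⇒ h·k1=z·y_n;  k2=λ(1+24/25z)y_n ⇒ h·k2=z(1+24/25z)y_n
  y_{n+1}/y_n = 1 + 1/5z + 4/5z(1+24/25z) = 1 + z + 96/125z²
  Hence R(z) = 1 + z + 96/125z².

Boundary: |R(x)|=1, x<0.
x=-0.45: |R|=0.7055
R=1: x+96/125x²=0 ⇒ x=−125/96=-1.3021; min R=1−1/(4·96/125)=0.6745>−1
Confirm numerically:
  x=-1.007: |R|=0.77179 <1
  x=-0.682: |R|=0.67522 <1
  x=-0.662: |R|=0.67457 <1
  x=-1.899: |R|=1.87056 >1
  x=-1.547: |R|=1.29098 >1
  x=-1.464: |R|=1.18205 >1
Stable set (-1.3021, 0).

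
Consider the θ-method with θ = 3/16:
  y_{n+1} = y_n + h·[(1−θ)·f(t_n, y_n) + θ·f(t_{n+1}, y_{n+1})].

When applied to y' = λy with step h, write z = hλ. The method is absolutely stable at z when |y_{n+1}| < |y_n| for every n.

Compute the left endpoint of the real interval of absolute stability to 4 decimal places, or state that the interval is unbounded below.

z* = -3.2000.

On y'=λy, z=hλ:
  y_{n+1} = y_n + z·[13/16·y_n + 3/16·y_{n+1}] ⇒ (1 − 3/16z)y_{n+1} = (1 + 13/16z)y_n
  so R(z) = (1 + 13/16z)/(1 − 3/16z).

Need |R(x)|<1, x<0.
x=-1.71: |R|=0.2948
R=−1: 1+13/16x = −1+3/16x ⇒ -5/8x=2 ⇒ x=2/(-5/8)=-3.2000
Confirm numerically:
  x=-2.668: |R|=0.77837 <1
  x=-2.296: |R|=0.60503 <1
  x=-2.009: |R|=0.45930 <1
  x=-3.656: |R|=1.16909 >1
  x=-3.524: |R|=1.12193 >1
  x=-3.287: |R|=1.03364 >1
Stable set (-3.2000, 0).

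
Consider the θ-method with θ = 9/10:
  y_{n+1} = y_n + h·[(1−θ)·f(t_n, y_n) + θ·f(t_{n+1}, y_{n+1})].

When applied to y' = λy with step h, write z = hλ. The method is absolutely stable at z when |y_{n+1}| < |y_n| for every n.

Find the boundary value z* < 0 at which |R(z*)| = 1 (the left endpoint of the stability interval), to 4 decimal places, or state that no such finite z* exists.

On y'=λy, z=hλ:
  y_{n+1} = y_n + z·[1/10·y_n + 9/10·y_{n+1}] ⇒ (1 − 9/10z)y_{n+1} = (1 + 1/10z)y_n
  R(z) = (1 + 1/10z)/(1 − 9/10z).

Solve |R(x)|<1 on ℝ⁻.
x=-0.37: |R|=0.7224
x=-2: |R|=0.2857
x=-10: |R|=0.0000
x=-100: |R|=0.0989
θ=9/10≥1/2 ⇒ |1+1/10x|<|1−9/10x| ∀x<0 ⇒ interval (−∞,0).

unbounded; (−∞, 0).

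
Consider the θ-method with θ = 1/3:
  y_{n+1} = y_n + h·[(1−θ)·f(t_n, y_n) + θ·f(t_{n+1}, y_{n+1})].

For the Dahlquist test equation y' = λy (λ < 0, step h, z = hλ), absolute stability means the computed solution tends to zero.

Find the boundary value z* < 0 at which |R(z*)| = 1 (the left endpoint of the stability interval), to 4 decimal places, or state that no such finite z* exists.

With y'=λy (z=hλ):
  y_{n+1} = y_n + z·[2/3·y_n + 1/3·y_{n+1}] ⇒ (1 − 1/3z)y_{n+1} = (1 + 2/3z)y_n
  Hence R(z) = (1 + 2/3z)/(1 − 1/3z).

Find x<0 with |R(x)|<1.
x=-1.64: |R|=0.0603
R=−1: 1+2/3x = −1+1/3x ⇒ -1/3x=2 ⇒ x=2/(-1/3)=-6.0000
Confirm numerically:
  x=-4.625: |R|=0.81967 <1
  x=-4.519: |R|=0.80303 <1
  x=-3.772: |R|=0.67100 <1
  x=-6.322: |R|=1.03454 >1
  x=-6.189: |R|=1.02057 >1
  x=-6.129: |R|=1.01413 >1
Stable set (-6.0000, 0).

left endpoint -6.0000.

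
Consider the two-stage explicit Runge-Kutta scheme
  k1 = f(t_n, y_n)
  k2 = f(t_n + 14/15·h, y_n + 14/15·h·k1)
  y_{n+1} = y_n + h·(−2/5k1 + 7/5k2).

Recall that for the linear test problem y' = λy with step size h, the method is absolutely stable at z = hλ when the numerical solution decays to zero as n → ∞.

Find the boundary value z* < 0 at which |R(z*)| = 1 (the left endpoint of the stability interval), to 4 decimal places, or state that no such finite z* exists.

With y'=λy (z=hλ):
  k1=λy_n ⇒ h·k1=z·y_n;  k2=λ(1+14/15z)y_n ⇒ h·k2=z(1+14/15z)y_n
  y_{n+1}/y_n = 1 − 2/5z + 7/5z(1+14/15z) = 1 + z + 98/75z²
  R(z) = 1 + z + 98/75z².

Need |R(x)|<1, x<0.
x=-1.15: |R|=1.5781
R=1: x+98/75x²=0 ⇒ x=−75/98=-0.7653; min R=1−1/(4·98/75)=0.8087>−1
Confirm numerically:
  x=-0.656: |R|=0.90631 <1
  x=-0.535: |R|=0.83900 <1
  x=-0.390: |R|=0.80874 <1
  x=-0.915: |R|=1.17897 >1
  x=-0.881: |R|=1.13318 >1
So |R|<1 on (-0.7653, 0).

z* = -0.7653.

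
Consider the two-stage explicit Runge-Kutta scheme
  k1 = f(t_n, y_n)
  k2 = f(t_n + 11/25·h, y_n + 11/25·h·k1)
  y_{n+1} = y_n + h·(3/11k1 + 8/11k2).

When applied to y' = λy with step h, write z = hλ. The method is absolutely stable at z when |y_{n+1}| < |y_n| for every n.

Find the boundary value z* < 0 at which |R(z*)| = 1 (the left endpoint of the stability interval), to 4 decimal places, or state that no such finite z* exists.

Set f=λy, z=hλ:
  k1=λy_n ⇒ h·k1=z·y_n;  k2=λ(1+11/25z)y_n ⇒ h·k2=z(1+11/25z)y_n
  y_{n+1}/y_n = 1 + 3/11z + 8/11z(1+11/25z) = 1 + z + 8/25z²
  ⇒ R(z) = 1 + z + 8/25z².

Find x<0 with |R(x)|<1.
x=-1.02: |R|=0.3129
R=1: x+8/25x²=0 ⇒ x=−25/8=-3.1250; min R=1−1/(4·8/25)=0.2188>−1
Confirm numerically:
  x=-2.881: |R|=0.77505 <1
  x=-2.818: |R|=0.72316 <1
  x=-2.402: |R|=0.44427 <1
  x=-1.575: |R|=0.21880 <1
  x=-3.603: |R|=1.55111 >1
  x=-3.352: |R|=1.24349 >1
Stable set (-3.1250, 0).

left endpoint -3.1250.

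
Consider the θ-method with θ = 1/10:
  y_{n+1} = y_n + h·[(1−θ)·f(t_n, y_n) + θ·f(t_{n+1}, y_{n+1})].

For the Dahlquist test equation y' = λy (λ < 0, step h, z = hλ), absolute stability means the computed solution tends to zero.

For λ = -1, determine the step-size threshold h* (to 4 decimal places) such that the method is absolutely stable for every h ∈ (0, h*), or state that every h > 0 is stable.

(-2.5000,0); λ=-1 ⇒ h* = (5/2)/1 = 2.5000.

On y'=λy, z=hλ:
  y_{n+1} = y_n + z·[9/10·y_n + 1/10·y_{n+1}] ⇒ (1 − 1/10z)y_{n+1} = (1 + 9/10z)y_n
  so R(z) = (1 + 9/10z)/(1 − 1/10z).

Boundary: |R(x)|=1, x<0.
x=-0.34: |R|=0.6712
R=−1: 1+9/10x = −1+1/10x ⇒ -4/5x=2 ⇒ x=2/(-4/5)=-2.5000
Confirm numerically:
  x=-2.227: |R|=0.82138 <1
  x=-1.881: |R|=0.58320 <1
  x=-1.372: |R|=0.20647 <1
  x=-1.274: |R|=0.13003 <1
  x=-2.899: |R|=1.24746 >1
  x=-2.881: |R|=1.23663 >1
So |R|<1 on (-2.5000, 0).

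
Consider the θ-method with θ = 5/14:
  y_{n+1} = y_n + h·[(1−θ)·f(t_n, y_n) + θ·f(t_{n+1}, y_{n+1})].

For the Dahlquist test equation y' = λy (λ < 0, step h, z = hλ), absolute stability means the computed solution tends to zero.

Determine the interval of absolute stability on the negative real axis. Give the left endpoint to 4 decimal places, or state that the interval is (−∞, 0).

Test eqn y'=λy, z=hλ:
  y_{n+1} = y_n + z·[9/14·y_n + 5/14·y_{n+1}] ⇒ (1 − 5/14z)y_{n+1} = (1 + 9/14z)y_n
  so R(z) = (1 + 9/14z)/(1 − 5/14z).

Boundary: |R(x)|=1, x<0.
x=-1.23: |R|=0.1454
R=−1: 1+9/14x = −1+5/14x ⇒ -2/7x=2 ⇒ x=2/(-2/7)=-7.0000
Confirm numerically:
  x=-6.477: |R|=0.95490 <1
  x=-5.103: |R|=0.80797 <1
  x=-4.529: |R|=0.73028 <1
  x=-3.243: |R|=0.50263 <1
  x=-7.515: |R|=1.03994 >1
  x=-7.504: |R|=1.03913 >1
So |R|<1 on (-7.0000, 0).

(-7.0000, 0).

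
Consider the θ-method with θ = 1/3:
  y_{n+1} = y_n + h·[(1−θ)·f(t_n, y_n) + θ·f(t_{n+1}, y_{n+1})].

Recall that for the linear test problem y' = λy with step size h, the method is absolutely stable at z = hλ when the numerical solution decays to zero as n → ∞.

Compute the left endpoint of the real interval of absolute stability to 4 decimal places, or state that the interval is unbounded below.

z* = -6.0000.

Test eqn y'=λy, z=hλ:
  y_{n+1} = y_n + z·[2/3·y_n + 1/3·y_{n+1}] ⇒ (1 − 1/3z)y_{n+1} = (1 + 2/3z)y_n
  Hence R(z) = (1 + 2/3z)/(1 − 1/3z).

Solve |R(x)|<1 on ℝ⁻.
x=-0.88: |R|=0.3196
R=−1: 1+2/3x = −1+1/3x ⇒ -1/3x=2 ⇒ x=2/(-1/3)=-6.0000
Confirm numerically:
  x=-4.332: |R|=0.77250 <1
  x=-4.252: |R|=0.75896 <1
  x=-4.182: |R|=0.74687 <1
  x=-4.170: |R|=0.74477 <1
  x=-6.518: |R|=1.05442 >1
  x=-6.251: |R|=1.02713 >1
Stable set (-6.0000, 0).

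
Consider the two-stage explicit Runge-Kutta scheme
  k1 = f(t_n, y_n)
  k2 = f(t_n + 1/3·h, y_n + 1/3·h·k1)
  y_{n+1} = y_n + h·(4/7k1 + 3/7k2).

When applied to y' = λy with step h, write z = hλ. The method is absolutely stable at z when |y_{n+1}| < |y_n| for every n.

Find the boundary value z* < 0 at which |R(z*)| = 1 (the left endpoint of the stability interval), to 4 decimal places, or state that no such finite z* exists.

left endpoint -7.0000.

On y'=λy, z=hλ:
  k1=λy_n ⇒ h·k1=z·y_n;  k2=λ(1+1/3z)y_n ⇒ h·k2=z(1+1/3z)y_n
  y_{n+1}/y_n = 1 + 4/7z + 3/7z(1+1/3z) = 1 + z + 1/7z²
  ⇒ R(z) = 1 + z + 1/7z².

Solve |R(x)|<1 on ℝ⁻.
x=-1.79: |R|=0.3323
R=1: x+1/7x²=0 ⇒ x=−7=-7.0000; min R=1−1/(4·1/7)=-0.7500>−1
Confirm numerically:
  x=-5.159: |R|=0.35682 <1
  x=-5.095: |R|=0.38657 <1
  x=-4.461: |R|=0.61807 <1
  x=-7.431: |R|=1.45754 >1
  x=-7.409: |R|=1.43290 >1
  x=-7.159: |R|=1.16261 >1
So |R|<1 on (-7.0000, 0).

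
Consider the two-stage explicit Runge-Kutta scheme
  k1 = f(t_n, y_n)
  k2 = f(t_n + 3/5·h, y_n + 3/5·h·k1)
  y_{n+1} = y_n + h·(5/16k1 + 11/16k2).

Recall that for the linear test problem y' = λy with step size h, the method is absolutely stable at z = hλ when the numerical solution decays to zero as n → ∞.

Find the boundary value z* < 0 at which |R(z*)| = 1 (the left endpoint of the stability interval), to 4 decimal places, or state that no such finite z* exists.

z* = -2.4242.

Set f=λy, z=hλ:
  k1=λy_n ⇒ h·k1=z·y_n;  k2=λ(1+3/5z)y_n ⇒ h·k2=z(1+3/5z)y_n
  y_{n+1}/y_n = 1 + 5/16z + 11/16z(1+3/5z) = 1 + z + 33/80z²
  ⇒ R(z) = 1 + z + 33/80z².

Solve |R(x)|<1 on ℝ⁻.
x=-0.33: |R|=0.7149
R=1: x+33/80x²=0 ⇒ x=−80/33=-2.4242; min R=1−1/(4·33/80)=0.3939>−1
Confirm numerically:
  x=-1.740: |R|=0.50889 <1
  x=-1.525: |R|=0.43432 <1
  x=-1.364: |R|=0.40345 <1
  x=-1.288: |R|=0.39631 <1
  x=-2.809: |R|=1.44582 >1
  x=-2.592: |R|=1.17937 >1
Stable set (-2.4242, 0).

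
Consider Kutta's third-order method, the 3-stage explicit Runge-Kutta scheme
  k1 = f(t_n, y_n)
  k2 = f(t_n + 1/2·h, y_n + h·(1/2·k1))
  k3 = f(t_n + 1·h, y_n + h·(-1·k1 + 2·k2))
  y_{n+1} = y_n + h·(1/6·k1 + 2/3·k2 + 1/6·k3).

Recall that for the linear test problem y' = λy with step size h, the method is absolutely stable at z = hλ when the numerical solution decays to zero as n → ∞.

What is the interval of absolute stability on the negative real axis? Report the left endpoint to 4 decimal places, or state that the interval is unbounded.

With y'=λy (z=hλ):
  order 3, 3-stage ⇒ R(z)=1+z+z^2/2+z^3/6
  (e.g. R(-0.54)=0.57956, |R|=0.57956)

Solve |R(x)|<1 on ℝ⁻.
x=-0.54: |R|=0.5796
|R(-1.61)|=0.0095 |R(-1.44)|=0.0991 |R(-0.97)|=0.3483
Bisect:
  x_lo=-2.9622 |R|=1.9069  x_hi=-0.2941 |R|=0.7449
  mid=-1.62813 |R|=0.02204 →hi
  mid=-2.29517 |R|=0.67635 →hi
  mid=-2.62868 |R|=1.20105 →lo
  mid=-2.46193 |R|=0.91837 →hi
  mid=-2.54531 |R|=1.05434 →lo
  mid=-2.50362 |R|=0.98505 →hi
  mid=-2.52446 |R|=1.01937 →lo
  mid=-2.51404 |R|=1.00213 →lo
  ...
  [-2.51290,-2.51274] ⇒ x*=-2.5127
So |R|<1 on (-2.5127, 0).

(-2.5127, 0).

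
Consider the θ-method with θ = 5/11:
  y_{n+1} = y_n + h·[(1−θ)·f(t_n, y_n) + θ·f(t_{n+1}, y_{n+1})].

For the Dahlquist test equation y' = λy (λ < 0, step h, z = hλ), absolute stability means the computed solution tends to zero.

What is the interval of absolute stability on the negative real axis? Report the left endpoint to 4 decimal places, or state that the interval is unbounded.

z∈(-22.0000,0).

Test eqn y'=λy, z=hλ:
  y_{n+1} = y_n + z·[6/11·y_n + 5/11·y_{n+1}] ⇒ (1 − 5/11z)y_{n+1} = (1 + 6/11z)y_n
  R(z) = (1 + 6/11z)/(1 − 5/11z).

Boundary: |R(x)|=1, x<0.
x=-0.78: |R|=0.4242
R=−1: 1+6/11x = −1+5/11x ⇒ -1/11x=2 ⇒ x=2/(-1/11)=-22.0000
Confirm numerically:
  x=-21.797: |R|=0.99831 <1
  x=-11.103: |R|=0.83617 <1
  x=-8.991: |R|=0.76751 <1
  x=-22.495: |R|=1.00401 >1
  x=-22.387: |R|=1.00315 >1
  x=-22.041: |R|=1.00034 >1
Stable set (-22.0000, 0).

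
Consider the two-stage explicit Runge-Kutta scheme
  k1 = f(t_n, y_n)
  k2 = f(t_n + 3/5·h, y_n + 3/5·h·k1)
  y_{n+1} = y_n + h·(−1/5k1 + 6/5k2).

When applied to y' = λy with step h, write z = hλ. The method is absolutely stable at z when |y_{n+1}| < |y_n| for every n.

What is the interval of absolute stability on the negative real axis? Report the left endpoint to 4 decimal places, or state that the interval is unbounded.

(-1.3889, 0).

With y'=λy (z=hλ):
  k1=λy_n ⇒ h·k1=z·y_n;  k2=λ(1+3/5z)y_n ⇒ h·k2=z(1+3/5z)y_n
  y_{n+1}/y_n = 1 − 1/5z + 6/5z(1+3/5z) = 1 + z + 18/25z²
  so R(z) = 1 + z + 18/25z².

Find x<0 with |R(x)|<1.
x=-0.91: |R|=0.6862
R=1: x+18/25x²=0 ⇒ x=−25/18=-1.3889; min R=1−1/(4·18/25)=0.6528>−1
Confirm numerically:
  x=-1.180: |R|=0.82253 <1
  x=-0.806: |R|=0.66174 <1
  x=-0.641: |R|=0.65483 <1
  x=-1.924: |R|=1.74128 >1
  x=-1.863: |R|=1.63595 >1
  x=-1.732: |R|=1.42787 >1
Stable set (-1.3889, 0).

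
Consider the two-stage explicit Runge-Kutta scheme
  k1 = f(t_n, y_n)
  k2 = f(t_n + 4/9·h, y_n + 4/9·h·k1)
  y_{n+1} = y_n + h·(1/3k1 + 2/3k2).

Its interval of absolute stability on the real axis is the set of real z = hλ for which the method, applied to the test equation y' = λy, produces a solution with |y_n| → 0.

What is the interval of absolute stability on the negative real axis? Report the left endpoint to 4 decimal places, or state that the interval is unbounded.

z∈(-3.3750,0).

Test eqn y'=λy, z=hλ:
  k1=λy_n ⇒ h·k1=z·y_n;  k2=λ(1+4/9z)y_n ⇒ h·k2=z(1+4/9z)y_n
  y_{n+1}/y_n = 1 + 1/3z + 2/3z(1+4/9z) = 1 + z + 8/27z²
  so R(z) = 1 + z + 8/27z².

Find x<0 with |R(x)|<1.
x=-0.86: |R|=0.3591
R=1: x+8/27x²=0 ⇒ x=−27/8=-3.3750; min R=1−1/(4·8/27)=0.1562>−1
Confirm numerically:
  x=-3.274: |R|=0.90202 <1
  x=-2.359: |R|=0.28985 <1
  x=-1.604: |R|=0.15832 <1
  x=-3.970: |R|=1.69990 >1
  x=-3.845: |R|=1.53545 >1
  x=-3.573: |R|=1.20962 >1
Stable set (-3.3750, 0).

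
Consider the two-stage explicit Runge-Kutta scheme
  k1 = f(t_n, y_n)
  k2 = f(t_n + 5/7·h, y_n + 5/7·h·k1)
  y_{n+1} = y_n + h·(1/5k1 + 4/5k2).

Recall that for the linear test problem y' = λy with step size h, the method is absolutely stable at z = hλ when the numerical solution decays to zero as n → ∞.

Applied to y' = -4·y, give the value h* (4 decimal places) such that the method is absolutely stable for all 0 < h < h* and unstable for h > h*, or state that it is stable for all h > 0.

On y'=λy, z=hλ:
  k1=λy_n ⇒ h·k1=z·y_n;  k2=λ(1+5/7z)y_n ⇒ h·k2=z(1+5/7z)y_n
  y_{n+1}/y_n = 1 + 1/5z + 4/5z(1+5/7z) = 1 + z + 4/7z²
  ⇒ R(z) = 1 + z + 4/7z².

Need |R(x)|<1, x<0.
x=-0.78: |R|=0.5677
R=1: x+4/7x²=0 ⇒ x=−7/4=-1.7500; min R=1−1/(4·4/7)=0.5625>−1
Confirm numerically:
  x=-1.600: |R|=0.86286 <1
  x=-1.389: |R|=0.71347 <1
  x=-0.839: |R|=0.56324 <1
  x=-2.322: |R|=1.75896 >1
  x=-2.091: |R|=1.40745 >1
  x=-1.910: |R|=1.17463 >1
Stable set (-1.7500, 0).

(-1.7500,0); λ=-4 ⇒ h* = (7/4)/4 = 0.4375.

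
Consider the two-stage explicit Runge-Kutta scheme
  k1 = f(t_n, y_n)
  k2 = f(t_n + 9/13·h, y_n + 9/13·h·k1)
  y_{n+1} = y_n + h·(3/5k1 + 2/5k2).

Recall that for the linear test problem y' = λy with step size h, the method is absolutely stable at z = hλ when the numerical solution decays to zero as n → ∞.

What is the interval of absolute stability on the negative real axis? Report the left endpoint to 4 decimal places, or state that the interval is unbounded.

z∈(-3.6111,0).

Test eqn y'=λy, z=hλ:
  k1=λy_n ⇒ h·k1=z·y_n;  k2=λ(1+9/13z)y_n ⇒ h·k2=z(1+9/13z)y_n
  y_{n+1}/y_n = 1 + 3/5z + 2/5z(1+9/13z) = 1 + z + 18/65z²
  Hence R(z) = 1 + z + 18/65z².

Boundary: |R(x)|=1, x<0.
x=-1.79: |R|=0.0973
R=1: x+18/65x²=0 ⇒ x=−65/18=-3.6111; min R=1−1/(4·18/65)=0.0972>−1
Confirm numerically:
  x=-2.659: |R|=0.29892 <1
  x=-2.417: |R|=0.20075 <1
  x=-1.991: |R|=0.10675 <1
  x=-1.789: |R|=0.09730 <1
  x=-4.200: |R|=1.68492 >1
  x=-3.999: |R|=1.42955 >1
  x=-3.883: |R|=1.29236 >1
Stable set (-3.6111, 0).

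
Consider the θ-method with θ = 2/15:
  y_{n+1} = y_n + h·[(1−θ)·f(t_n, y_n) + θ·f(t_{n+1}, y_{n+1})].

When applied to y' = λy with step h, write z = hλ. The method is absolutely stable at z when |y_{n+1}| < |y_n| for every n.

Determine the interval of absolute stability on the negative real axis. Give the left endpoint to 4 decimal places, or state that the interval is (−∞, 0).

z∈(-2.7273,0).

On y'=λy, z=hλ:
  y_{n+1} = y_n + z·[13/15·y_n + 2/15·y_{n+1}] ⇒ (1 − 2/15z)y_{n+1} = (1 + 13/15z)y_n
  ⇒ R(z) = (1 + 13/15z)/(1 − 2/15z).

Solve |R(x)|<1 on ℝ⁻.
x=-0.63: |R|=0.4188
R=−1: 1+13/15x = −1+2/15x ⇒ -11/15x=2 ⇒ x=2/(-11/15)=-2.7273
Confirm numerically:
  x=-2.400: |R|=0.81818 <1
  x=-2.296: |R|=0.75786 <1
  x=-2.179: |R|=0.68845 <1
  x=-3.274: |R|=1.27910 >1
  x=-3.139: |R|=1.21285 >1
  x=-2.933: |R|=1.10845 >1
Stable set (-2.7273, 0).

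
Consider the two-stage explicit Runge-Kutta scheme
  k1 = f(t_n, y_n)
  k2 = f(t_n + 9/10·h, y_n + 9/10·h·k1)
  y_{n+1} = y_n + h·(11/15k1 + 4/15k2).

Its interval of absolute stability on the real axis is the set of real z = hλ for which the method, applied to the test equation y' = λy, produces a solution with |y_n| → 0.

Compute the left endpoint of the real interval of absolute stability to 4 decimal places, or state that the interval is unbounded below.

left endpoint -4.1667.

With y'=λy (z=hλ):
  k1=λy_n ⇒ h·k1=z·y_n;  k2=λ(1+9/10z)y_n ⇒ h·k2=z(1+9/10z)y_n
  y_{n+1}/y_n = 1 + 11/15z + 4/15z(1+9/10z) = 1 + z + 6/25z²
  ⇒ R(z) = 1 + z + 6/25z².

Boundary: |R(x)|=1, x<0.
x=-0.43: |R|=0.6144
R=1: x+6/25x²=0 ⇒ x=−25/6=-4.1667; min R=1−1/(4·6/25)=-0.0417>−1
Confirm numerically:
  x=-3.979: |R|=0.82079 <1
  x=-3.384: |R|=0.36435 <1
  x=-2.404: |R|=0.01699 <1
  x=-1.738: |R|=0.01305 <1
  x=-4.664: |R|=1.55670 >1
  x=-4.425: |R|=1.27435 >1
  x=-4.415: |R|=1.26313 >1
Stable set (-4.1667, 0).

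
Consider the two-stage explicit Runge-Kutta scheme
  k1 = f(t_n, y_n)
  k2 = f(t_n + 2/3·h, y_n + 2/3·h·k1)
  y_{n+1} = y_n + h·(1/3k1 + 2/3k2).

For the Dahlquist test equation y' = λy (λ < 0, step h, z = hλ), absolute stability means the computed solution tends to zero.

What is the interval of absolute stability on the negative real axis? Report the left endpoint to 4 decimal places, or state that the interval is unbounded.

(-2.2500, 0).

Test eqn y'=λy, z=hλ:
  k1=λy_n ⇒ h·k1=z·y_n;  k2=λ(1+2/3z)y_n ⇒ h·k2=z(1+2/3z)y_n
  y_{n+1}/y_n = 1 + 1/3z + 2/3z(1+2/3z) = 1 + z + 4/9z²
  Hence R(z) = 1 + z + 4/9z².

Solve |R(x)|<1 on ℝ⁻.
x=-0.46: |R|=0.6340
R=1: x+4/9x²=0 ⇒ x=−9/4=-2.2500; min R=1−1/(4·4/9)=0.4375>−1
Confirm numerically:
  x=-2.201: |R|=0.95207 <1
  x=-1.890: |R|=0.69760 <1
  x=-1.820: |R|=0.65218 <1
  x=-2.764: |R|=1.63142 >1
  x=-2.513: |R|=1.29374 >1
  x=-2.388: |R|=1.14646 >1
So |R|<1 on (-2.2500, 0).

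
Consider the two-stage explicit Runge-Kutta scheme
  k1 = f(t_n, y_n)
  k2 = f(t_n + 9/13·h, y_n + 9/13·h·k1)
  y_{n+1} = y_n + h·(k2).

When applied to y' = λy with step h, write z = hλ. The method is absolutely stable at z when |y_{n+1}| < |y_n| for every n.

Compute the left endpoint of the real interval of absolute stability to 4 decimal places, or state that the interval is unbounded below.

left endpoint -1.4444.

On y'=λy, z=hλ:
  k1=λy_n ⇒ h·k1=z·y_n;  k2=λ(1+9/13z)y_n ⇒ h·k2=z(1+9/13z)y_n
  y_{n+1}/y_n = 1 + z(1+9/13z) = 1 + z + 9/13z²
  Hence R(z) = 1 + z + 9/13z².

Boundary: |R(x)|=1, x<0.
x=-1.24: |R|=0.8245
R=1: x+9/13x²=0 ⇒ x=−13/9=-1.4444; min R=1−1/(4·9/13)=0.6389>−1
Confirm numerically:
  x=-1.202: |R|=0.79825 <1
  x=-0.867: |R|=0.65340 <1
  x=-0.717: |R|=0.63891 <1
  x=-0.690: |R|=0.63961 <1
  x=-2.023: |R|=1.81029 >1
  x=-1.739: |R|=1.35462 >1
  x=-1.557: |R|=1.12133 >1
Interval (-1.4444, 0).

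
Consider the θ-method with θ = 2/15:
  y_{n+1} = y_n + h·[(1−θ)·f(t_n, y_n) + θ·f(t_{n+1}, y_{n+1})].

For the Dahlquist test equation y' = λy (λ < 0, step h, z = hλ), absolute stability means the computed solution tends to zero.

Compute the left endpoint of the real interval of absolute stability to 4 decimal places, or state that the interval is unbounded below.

Test eqn y'=λy, z=hλ:
  y_{n+1} = y_n + z·[13/15·y_n + 2/15·y_{n+1}] ⇒ (1 − 2/15z)y_{n+1} = (1 + 13/15z)y_n
  so R(z) = (1 + 13/15z)/(1 − 2/15z).

Solve |R(x)|<1 on ℝ⁻.
x=-1.58: |R|=0.3051
R=−1: 1+13/15x = −1+2/15x ⇒ -11/15x=2 ⇒ x=2/(-11/15)=-2.7273
Confirm numerically:
  x=-2.627: |R|=0.94554 <1
  x=-2.040: |R|=0.60377 <1
  x=-1.345: |R|=0.14047 <1
  x=-1.263: |R|=0.08097 <1
  x=-3.061: |R|=1.17380 >1
  x=-2.864: |R|=1.07256 >1
Interval (-2.7273, 0).

left endpoint -2.7273.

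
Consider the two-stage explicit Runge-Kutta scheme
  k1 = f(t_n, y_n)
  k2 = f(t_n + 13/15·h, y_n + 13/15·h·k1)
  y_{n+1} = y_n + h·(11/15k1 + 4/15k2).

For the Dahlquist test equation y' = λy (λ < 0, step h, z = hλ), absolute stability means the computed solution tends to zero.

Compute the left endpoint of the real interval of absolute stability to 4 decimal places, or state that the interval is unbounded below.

left endpoint -4.3269.

On y'=λy, z=hλ:
  k1=λy_n ⇒ h·k1=z·y_n;  k2=λ(1+13/15z)y_n ⇒ h·k2=z(1+13/15z)y_n
  y_{n+1}/y_n = 1 + 11/15z + 4/15z(1+13/15z) = 1 + z + 52/225z²
  Hence R(z) = 1 + z + 52/225z².

Solve |R(x)|<1 on ℝ⁻.
x=-0.41: |R|=0.6288
R=1: x+52/225x²=0 ⇒ x=−225/52=-4.3269; min R=1−1/(4·52/225)=-0.0817>−1
Confirm numerically:
  x=-3.655: |R|=0.43242 <1
  x=-3.261: |R|=0.19666 <1
  x=-2.375: |R|=0.07139 <1
  x=-1.797: |R|=0.05069 <1
  x=-4.635: |R|=1.33001 >1
  x=-4.559: |R|=1.24452 >1
  x=-4.512: |R|=1.19299 >1
Interval (-4.3269, 0).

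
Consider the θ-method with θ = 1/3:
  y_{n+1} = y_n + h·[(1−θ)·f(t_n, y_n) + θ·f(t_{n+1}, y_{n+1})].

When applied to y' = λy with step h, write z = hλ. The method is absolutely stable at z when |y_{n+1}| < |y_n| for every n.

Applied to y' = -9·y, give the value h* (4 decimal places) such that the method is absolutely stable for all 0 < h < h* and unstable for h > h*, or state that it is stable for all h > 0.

(-6.0000,0); λ=-9 ⇒ h* = (6)/9 = 0.6667.

With y'=λy (z=hλ):
  y_{n+1} = y_n + z·[2/3·y_n + 1/3·y_{n+1}] ⇒ (1 − 1/3z)y_{n+1} = (1 + 2/3z)y_n
  R(z) = (1 + 2/3z)/(1 − 1/3z).

Need |R(x)|<1, x<0.
x=-0.41: |R|=0.6393
R=−1: 1+2/3x = −1+1/3x ⇒ -1/3x=2 ⇒ x=2/(-1/3)=-6.0000
Confirm numerically:
  x=-5.800: |R|=0.97727 <1
  x=-5.298: |R|=0.91540 <1
  x=-4.841: |R|=0.85219 <1
  x=-6.383: |R|=1.04082 >1
  x=-6.226: |R|=1.02450 >1
Stable set (-6.0000, 0).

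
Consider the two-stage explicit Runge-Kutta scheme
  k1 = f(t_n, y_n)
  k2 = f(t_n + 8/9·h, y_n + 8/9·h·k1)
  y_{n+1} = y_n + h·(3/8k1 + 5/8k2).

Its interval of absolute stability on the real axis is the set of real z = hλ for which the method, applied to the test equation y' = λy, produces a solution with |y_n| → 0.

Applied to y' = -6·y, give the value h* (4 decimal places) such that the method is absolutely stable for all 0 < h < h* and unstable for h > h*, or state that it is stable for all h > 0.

(-1.8000,0); λ=-6 ⇒ h* = (9/5)/6 = 0.3000.

On y'=λy, z=hλ:
  k1=λy_n ⇒ h·k1=z·y_n;  k2=λ(1+8/9z)y_n ⇒ h·k2=z(1+8/9z)y_n
  y_{n+1}/y_n = 1 + 3/8z + 5/8z(1+8/9z) = 1 + z + 5/9z²
  ⇒ R(z) = 1 + z + 5/9z².

Solve |R(x)|<1 on ℝ⁻.
x=-0.82: |R|=0.5536
R=1: x+5/9x²=0 ⇒ x=−9/5=-1.8000; min R=1−1/(4·5/9)=0.5500>−1
Confirm numerically:
  x=-1.561: |R|=0.79273 <1
  x=-1.059: |R|=0.56405 <1
  x=-0.919: |R|=0.55020 <1
  x=-1.941: |R|=1.15204 >1
  x=-1.841: |R|=1.04193 >1
So |R|<1 on (-1.8000, 0).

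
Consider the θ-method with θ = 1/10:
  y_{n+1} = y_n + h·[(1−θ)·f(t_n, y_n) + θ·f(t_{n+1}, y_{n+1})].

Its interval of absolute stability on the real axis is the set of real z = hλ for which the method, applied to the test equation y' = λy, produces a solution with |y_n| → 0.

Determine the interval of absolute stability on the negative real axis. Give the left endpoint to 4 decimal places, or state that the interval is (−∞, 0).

Set f=λy, z=hλ:
  y_{n+1} = y_n + z·[9/10·y_n + 1/10·y_{n+1}] ⇒ (1 − 1/10z)y_{n+1} = (1 + 9/10z)y_n
  Hence R(z) = (1 + 9/10z)/(1 − 1/10z).

Find x<0 with |R(x)|<1.
x=-0.38: |R|=0.6339
R=−1: 1+9/10x = −1+1/10x ⇒ -4/5x=2 ⇒ x=2/(-4/5)=-2.5000
Confirm numerically:
  x=-2.267: |R|=0.84805 <1
  x=-1.408: |R|=0.23422 <1
  x=-1.344: |R|=0.18477 <1
  x=-1.296: |R|=0.14731 <1
  x=-2.708: |R|=1.13094 >1
  x=-2.560: |R|=1.03822 >1
  x=-2.534: |R|=1.02170 >1
So |R|<1 on (-2.5000, 0).

(-2.5000, 0).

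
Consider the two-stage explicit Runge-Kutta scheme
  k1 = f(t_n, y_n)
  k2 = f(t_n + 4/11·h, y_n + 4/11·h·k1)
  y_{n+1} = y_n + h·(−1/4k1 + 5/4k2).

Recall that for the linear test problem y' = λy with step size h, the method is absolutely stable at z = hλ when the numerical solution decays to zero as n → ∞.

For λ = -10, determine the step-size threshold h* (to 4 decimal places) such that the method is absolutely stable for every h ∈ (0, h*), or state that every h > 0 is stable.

With y'=λy (z=hλ):
  k1=λy_n ⇒ h·k1=z·y_n;  k2=λ(1+4/11z)y_n ⇒ h·k2=z(1+4/11z)y_n
  y_{n+1}/y_n = 1 − 1/4z + 5/4z(1+4/11z) = 1 + z + 5/11z²
  Hence R(z) = 1 + z + 5/11z².

Solve |R(x)|<1 on ℝ⁻.
x=-1.34: |R|=0.4762
R=1: x+5/11x²=0 ⇒ x=−11/5=-2.2000; min R=1−1/(4·5/11)=0.4500>−1
Confirm numerically:
  x=-2.042: |R|=0.85335 <1
  x=-1.303: |R|=0.46873 <1
  x=-0.954: |R|=0.45969 <1
  x=-2.603: |R|=1.47682 >1
  x=-2.537: |R|=1.38862 >1
  x=-2.521: |R|=1.36784 >1
Stable set (-2.2000, 0).

(-2.2000,0); λ=-10 ⇒ h* = (11/5)/10 = 0.2200.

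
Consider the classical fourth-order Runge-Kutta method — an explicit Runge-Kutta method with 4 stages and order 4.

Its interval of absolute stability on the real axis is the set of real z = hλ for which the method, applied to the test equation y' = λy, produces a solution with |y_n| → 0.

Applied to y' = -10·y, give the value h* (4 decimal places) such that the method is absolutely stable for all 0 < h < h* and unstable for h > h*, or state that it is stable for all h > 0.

(-2.7853,0); λ=-10 ⇒ h* = 0.2785.

With y'=λy (z=hλ):
  order 4, 4-stage ⇒ R(z)=1+z+z^2/2+z^3/6+z^4/24
  (e.g. R(-1.29)=0.29965, |R|=0.29965)

Need |R(x)|<1, x<0.
x=-1.29: |R|=0.2997
|R(-2.87)|=1.1354 |R(-1.28)|=0.3015 |R(-1.1)|=0.3442
Bisect:
  x_lo=-3.2171 |R|=1.8716  x_hi=-0.0714 |R|=0.9311
  mid=-1.64425 |R|=0.27119 →hi
  mid=-2.43067 |R|=0.58437 →hi
  mid=-2.82387 |R|=1.05974 →lo
  mid=-2.62727 |R|=0.78674 →hi
  mid=-2.72557 |R|=0.91363 →hi
  mid=-2.77472 |R|=0.98418 →hi
  mid=-2.79930 |R|=1.02132 →lo
  mid=-2.78701 |R|=1.00259 →lo
  ...
  [-2.78547,-2.78528] ⇒ x*=-2.7853
Interval (-2.7853, 0).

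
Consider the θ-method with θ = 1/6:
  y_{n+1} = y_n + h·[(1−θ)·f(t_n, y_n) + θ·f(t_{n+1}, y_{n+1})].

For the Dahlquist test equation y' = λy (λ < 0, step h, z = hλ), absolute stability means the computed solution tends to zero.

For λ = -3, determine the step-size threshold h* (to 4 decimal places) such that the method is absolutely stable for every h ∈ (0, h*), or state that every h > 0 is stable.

(-3.0000,0); λ=-3 ⇒ h* = (3)/3 = 1.0000.

With y'=λy (z=hλ):
  y_{n+1} = y_n + z·[5/6·y_n + 1/6·y_{n+1}] ⇒ (1 − 1/6z)y_{n+1} = (1 + 5/6z)y_n
  ⇒ R(z) = (1 + 5/6z)/(1 − 1/6z).

Find x<0 with |R(x)|<1.
x=-1.2: |R|=0.0000
R=−1: 1+5/6x = −1+1/6x ⇒ -2/3x=2 ⇒ x=2/(-2/3)=-3.0000
Confirm numerically:
  x=-2.853: |R|=0.93358 <1
  x=-2.727: |R|=0.87487 <1
  x=-2.395: |R|=0.71173 <1
  x=-1.696: |R|=0.32225 <1
  x=-3.472: |R|=1.19932 >1
  x=-3.184: |R|=1.08014 >1
Interval (-3.0000, 0).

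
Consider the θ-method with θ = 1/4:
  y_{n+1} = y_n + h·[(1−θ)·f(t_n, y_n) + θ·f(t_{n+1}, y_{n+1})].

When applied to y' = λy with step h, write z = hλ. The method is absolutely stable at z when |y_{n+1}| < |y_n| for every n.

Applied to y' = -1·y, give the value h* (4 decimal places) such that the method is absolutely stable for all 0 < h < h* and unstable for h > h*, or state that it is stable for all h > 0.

(-4.0000,0); λ=-1 ⇒ h* = (4)/1 = 4.0000.

Test eqn y'=λy, z=hλ:
  y_{n+1} = y_n + z·[3/4·y_n + 1/4·y_{n+1}] ⇒ (1 − 1/4z)y_{n+1} = (1 + 3/4z)y_n
  R(z) = (1 + 3/4z)/(1 − 1/4z).

Find x<0 with |R(x)|<1.
x=-1.68: |R|=0.1831
R=−1: 1+3/4x = −1+1/4x ⇒ -1/2x=2 ⇒ x=2/(-1/2)=-4.0000
Confirm numerically:
  x=-3.593: |R|=0.89280 <1
  x=-2.137: |R|=0.39286 <1
  x=-1.987: |R|=0.32754 <1
  x=-4.476: |R|=1.11232 >1
  x=-4.430: |R|=1.10202 >1
  x=-4.199: |R|=1.04854 >1
So |R|<1 on (-4.0000, 0).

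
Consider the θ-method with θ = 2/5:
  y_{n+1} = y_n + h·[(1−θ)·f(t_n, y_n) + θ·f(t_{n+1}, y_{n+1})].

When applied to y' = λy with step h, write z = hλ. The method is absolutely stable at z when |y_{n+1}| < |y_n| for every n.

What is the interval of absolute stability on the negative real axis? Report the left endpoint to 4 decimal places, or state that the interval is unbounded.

With y'=λy (z=hλ):
  y_{n+1} = y_n + z·[3/5·y_n + 2/5·y_{n+1}] ⇒ (1 − 2/5z)y_{n+1} = (1 + 3/5z)y_n
  Hence R(z) = (1 + 3/5z)/(1 − 2/5z).

Boundary: |R(x)|=1, x<0.
x=-1.28: |R|=0.1534
R=−1: 1+3/5x = −1+2/5x ⇒ -1/5x=2 ⇒ x=2/(-1/5)=-10.0000
Confirm numerically:
  x=-9.357: |R|=0.97289 <1
  x=-8.429: |R|=0.92813 <1
  x=-7.554: |R|=0.87836 <1
  x=-7.460: |R|=0.87249 <1
  x=-10.431: |R|=1.01667 >1
  x=-10.044: |R|=1.00175 >1
So |R|<1 on (-10.0000, 0).

(-10.0000, 0).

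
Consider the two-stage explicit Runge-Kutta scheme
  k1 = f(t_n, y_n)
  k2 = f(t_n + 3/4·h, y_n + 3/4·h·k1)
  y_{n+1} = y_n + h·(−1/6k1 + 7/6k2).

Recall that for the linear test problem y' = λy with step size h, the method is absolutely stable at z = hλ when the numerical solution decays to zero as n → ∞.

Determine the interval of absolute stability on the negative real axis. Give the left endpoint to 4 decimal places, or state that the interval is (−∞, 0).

Test eqn y'=λy, z=hλ:
  k1=λy_n ⇒ h·k1=z·y_n;  k2=λ(1+3/4z)y_n ⇒ h·k2=z(1+3/4z)y_n
  y_{n+1}/y_n = 1 − 1/6z + 7/6z(1+3/4z) = 1 + z + 7/8z²
  so R(z) = 1 + z + 7/8z².

Boundary: |R(x)|=1, x<0.
x=-0.44: |R|=0.7294
R=1: x+7/8x²=0 ⇒ x=−8/7=-1.1429; min R=1−1/(4·7/8)=0.7143>−1
Confirm numerically:
  x=-1.060: |R|=0.92315 <1
  x=-1.037: |R|=0.90395 <1
  x=-0.875: |R|=0.79492 <1
  x=-0.839: |R|=0.77693 <1
  x=-1.694: |R|=1.81693 >1
  x=-1.319: |R|=1.20329 >1
  x=-1.166: |R|=1.02361 >1
Stable set (-1.1429, 0).

(-1.1429, 0).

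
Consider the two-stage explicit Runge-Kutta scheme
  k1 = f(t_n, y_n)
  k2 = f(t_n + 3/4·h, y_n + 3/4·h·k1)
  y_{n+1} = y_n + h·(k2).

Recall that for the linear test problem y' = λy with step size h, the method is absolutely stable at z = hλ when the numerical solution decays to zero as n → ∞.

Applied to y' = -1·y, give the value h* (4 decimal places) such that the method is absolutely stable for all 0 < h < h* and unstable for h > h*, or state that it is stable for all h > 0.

Test eqn y'=λy, z=hλ:
  k1=λy_n ⇒ h·k1=z·y_n;  k2=λ(1+3/4z)y_n ⇒ h·k2=z(1+3/4z)y_n
  y_{n+1}/y_n = 1 + z(1+3/4z) = 1 + z + 3/4z²
  R(z) = 1 + z + 3/4z².

Boundary: |R(x)|=1, x<0.
x=-0.77: |R|=0.6747
R=1: x+3/4x²=0 ⇒ x=−4/3=-1.3333; min R=1−1/(4·3/4)=0.6667>−1
Confirm numerically:
  x=-1.149: |R|=0.84115 <1
  x=-1.077: |R|=0.79295 <1
  x=-0.688: |R|=0.66701 <1
  x=-1.924: |R|=1.85233 >1
  x=-1.365: |R|=1.03242 >1
So |R|<1 on (-1.3333, 0).

(-1.3333,0); λ=-1 ⇒ h* = (4/3)/1 = 1.3333.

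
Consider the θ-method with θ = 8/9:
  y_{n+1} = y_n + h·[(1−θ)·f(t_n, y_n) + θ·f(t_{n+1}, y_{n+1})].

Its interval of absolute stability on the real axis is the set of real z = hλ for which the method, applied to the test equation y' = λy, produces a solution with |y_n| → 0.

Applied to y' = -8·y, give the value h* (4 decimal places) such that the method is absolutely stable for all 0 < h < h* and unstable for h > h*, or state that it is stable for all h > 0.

With y'=λy (z=hλ):
  y_{n+1} = y_n + z·[1/9·y_n + 8/9·y_{n+1}] ⇒ (1 − 8/9z)y_{n+1} = (1 + 1/9z)y_n
  R(z) = (1 + 1/9z)/(1 − 8/9z).

Need |R(x)|<1, x<0.
x=-0.74: |R|=0.5536
x=-2: |R|=0.2800
x=-10: |R|=0.0112
x=-100: |R|=0.1125
θ=8/9≥1/2 ⇒ |1+1/9x|<|1−8/9x| ∀x<0 ⇒ interval (−∞,0).

(−∞, 0) — no finite endpoint. Any h>0 works for λ=-8.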